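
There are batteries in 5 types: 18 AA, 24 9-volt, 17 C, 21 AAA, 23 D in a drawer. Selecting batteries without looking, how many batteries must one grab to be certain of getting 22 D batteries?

The worst case draws every non-D battery first: 18 + 24 + 17 + 21 = 80.
The next 22 draws are then forced to be D, giving 80 + 22 = 102.

102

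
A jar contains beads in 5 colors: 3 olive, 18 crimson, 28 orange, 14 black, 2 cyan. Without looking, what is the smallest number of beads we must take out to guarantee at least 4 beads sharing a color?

In the worst case we take at most 3 of each color, but all 2 cyan (fewer than 3), giving 3 + 3 + 3 + 3 + 2 = 14.
One more bead then forces some color to 4, so 14 + 1 = 15.

15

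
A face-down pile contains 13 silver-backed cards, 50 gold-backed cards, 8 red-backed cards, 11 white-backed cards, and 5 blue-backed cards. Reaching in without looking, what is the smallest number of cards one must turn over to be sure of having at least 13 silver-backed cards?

To avoid silver-backed cards as long as possible, exhaust the other 4 back colors first.
The worst case draws every non-silver-backed card first: 50 + 8 + 11 + 5 = 74.
The next 13 draws are then forced to be silver-backed, giving 74 + 13 = 87.

87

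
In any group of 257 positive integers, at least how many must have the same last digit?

The 257 positive integers fall into 10 possible last digits.
If each of the 10 possible last digits held at most 25, the total would be at most 10 × 25 = 250 < 257, a contradiction.
So at least one holds ⌈257/10⌉ = 26.

26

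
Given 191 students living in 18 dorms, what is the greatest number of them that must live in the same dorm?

If each of the 18 dorms held at most 10, the total would be at most 18 × 10 = 180 < 191, a contradiction.
So at least one holds ⌈191/18⌉ = 11.

11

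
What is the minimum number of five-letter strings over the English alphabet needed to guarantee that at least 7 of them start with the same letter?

There are 26 possible first letters acting as pigeonholes.
With 26 × 6 = 156 five-letter strings over the English alphabet we could place exactly 6 in each, with no class reaching 7.
One more forces some class to hold 7, so 156 + 1 = 157.

157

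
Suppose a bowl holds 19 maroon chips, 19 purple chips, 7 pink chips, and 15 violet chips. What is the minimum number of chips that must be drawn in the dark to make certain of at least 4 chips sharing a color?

13

The worst case takes 3 chips of each color without reaching 4 of any: 4 × 3 = 12.
The next chip must bring some color to 4, so 12 + 1 = 13.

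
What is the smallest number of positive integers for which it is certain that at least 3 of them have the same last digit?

21

There are 10 possible last digits acting as pigeonholes.
With 10 × 2 = 20 positive integers we could place exactly 2 in each, with no class reaching 3.
One more forces some class to hold 3, so 20 + 1 = 21.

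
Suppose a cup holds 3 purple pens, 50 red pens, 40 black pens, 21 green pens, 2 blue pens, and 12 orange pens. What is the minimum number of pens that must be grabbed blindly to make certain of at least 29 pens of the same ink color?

Treat the 6 ink colors as pigeonholes.
In the worst case we take at most 28 of each ink color, but all 3 purple, all 21 green, all 2 blue, and all 12 orange (fewer than 28), giving 3 + 28 + 28 + 21 + 2 + 12 = 94.
One more pen then forces some ink color to 29, so 94 + 1 = 95.

95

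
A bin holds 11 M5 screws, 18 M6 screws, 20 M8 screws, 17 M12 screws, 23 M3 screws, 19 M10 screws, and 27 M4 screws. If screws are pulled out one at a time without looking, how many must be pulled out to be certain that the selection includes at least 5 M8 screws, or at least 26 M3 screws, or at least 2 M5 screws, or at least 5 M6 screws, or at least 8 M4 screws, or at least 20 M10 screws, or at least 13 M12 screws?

The worst case stops just short of every target: 1 M5, 4 M6, 4 M8, 12 M12, all 23 M3, 19 M10, 7 M4 — 1 + 4 + 4 + 12 + 23 + 19 + 7 = 70 screws.
One more screw must push some size to its target, so 70 + 1 = 71.

71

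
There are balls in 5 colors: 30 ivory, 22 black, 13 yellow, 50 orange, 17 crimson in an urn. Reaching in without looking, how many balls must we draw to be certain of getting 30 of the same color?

111

In the worst case we take at most 29 of each color, but all 22 black, all 13 yellow, and all 17 crimson (fewer than 29), giving 29 + 22 + 13 + 29 + 17 = 110.
One more ball then forces some color to 30, so 110 + 1 = 111.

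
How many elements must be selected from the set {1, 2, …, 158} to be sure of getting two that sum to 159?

Partition {1, …, 158} into 79 pairs: {1,158}, {2,157}, …, {79,80}.
Choosing 79 integers — say the integers 1 through 79 — takes one from each pair and avoids the property.
Choosing 80 forces two into the same pair by pigeonhole, and those sum to 159. So 80.

80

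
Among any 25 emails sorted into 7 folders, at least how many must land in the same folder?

The 25 emails fall into 7 folders.
If each of the 7 folders held at most 3, the total would be at most 7 × 3 = 21 < 25, a contradiction.
So at least one holds ⌈25/7⌉ = 4.

4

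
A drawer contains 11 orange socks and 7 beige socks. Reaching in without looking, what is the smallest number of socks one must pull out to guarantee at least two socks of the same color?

Treat the 2 colors as pigeonholes.
The worst case takes 1 sock of each color without reaching 2 of any: 2 × 1 = 2.
The next sock must bring some color to 2, so 2 + 1 = 3.

3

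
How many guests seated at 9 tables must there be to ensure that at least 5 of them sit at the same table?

There are 9 tables acting as pigeonholes.
With 9 × 4 = 36 guests we could place exactly 4 in each, with no class reaching 5.
One more forces some class to hold 5, so 36 + 1 = 37.

37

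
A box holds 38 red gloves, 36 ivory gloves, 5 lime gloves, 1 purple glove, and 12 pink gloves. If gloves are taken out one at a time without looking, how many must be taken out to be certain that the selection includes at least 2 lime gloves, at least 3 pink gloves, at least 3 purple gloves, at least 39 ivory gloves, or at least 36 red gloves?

76

Each of the 5 colors has its own threshold; avoid all of them simultaneously.
The worst case stops just short of every target: 35 red, all 36 ivory, 1 lime, all 1 purple, 2 pink — 35 + 36 + 1 + 1 + 2 = 75 gloves.
One more glove must push some color to its target, so 75 + 1 = 76.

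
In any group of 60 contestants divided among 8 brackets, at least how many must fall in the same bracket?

8

The 60 contestants fall into 8 brackets.
If each of the 8 brackets held at most 7, the total would be at most 8 × 7 = 56 < 60, a contradiction.
So at least one holds ⌈60/8⌉ = 8.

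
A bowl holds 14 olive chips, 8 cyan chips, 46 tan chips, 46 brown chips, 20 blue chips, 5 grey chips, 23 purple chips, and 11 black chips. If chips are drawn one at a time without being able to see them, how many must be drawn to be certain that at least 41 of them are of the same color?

162

Treat the 8 colors as pigeonholes.
In the worst case we take at most 40 of each color, but all 14 olive, all 8 cyan, all 20 blue, all 5 grey, all 23 purple, and all 11 black (fewer than 40), giving 14 + 8 + 40 + 40 + 20 + 5 + 23 + 11 = 161.
One more chip then forces some color to 41, so 161 + 1 = 162.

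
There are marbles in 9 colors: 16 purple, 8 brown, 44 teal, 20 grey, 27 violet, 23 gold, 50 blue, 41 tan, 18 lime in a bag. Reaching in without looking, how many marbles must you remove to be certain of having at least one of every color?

240

The hardest color to obtain is brown: we could draw every other marble first — 247 − 8 = 239 marbles — without a single brown one.
The next draw must be brown, so 239 + 1 = 240.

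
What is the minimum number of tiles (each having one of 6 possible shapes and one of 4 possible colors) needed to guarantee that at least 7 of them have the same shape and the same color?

There are 6 × 4 = 24 (shape, color) combinations acting as pigeonholes.
With 24 × 6 = 144 tiles we could place exactly 6 in each, with no (shape, color) pair reaching 7.
One more forces some (shape, color) pair to hold 7, so 144 + 1 = 145.

145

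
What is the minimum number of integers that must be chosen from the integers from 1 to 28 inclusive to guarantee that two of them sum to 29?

15

Partition {1, …, 28} into 14 pairs: {1,28}, {2,27}, …, {14,15}.
Choosing 14 integers — say the integers 1 through 14 — takes one from each pair and avoids the property.
Choosing 15 forces two into the same pair by pigeonhole, and those sum to 29. So 15.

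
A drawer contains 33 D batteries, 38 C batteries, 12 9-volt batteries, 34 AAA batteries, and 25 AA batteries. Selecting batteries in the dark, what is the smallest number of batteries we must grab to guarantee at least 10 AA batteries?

The worst case draws every non-AA battery first: 33 + 38 + 12 + 34 = 117.
The next 10 draws are then forced to be AA, giving 117 + 10 = 127.

127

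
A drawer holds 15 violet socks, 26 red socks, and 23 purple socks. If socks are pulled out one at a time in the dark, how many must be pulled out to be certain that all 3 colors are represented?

The hardest color to obtain is violet: we could draw every other sock first — 64 − 15 = 49 socks — without a single violet one.
The next draw must be violet, so 49 + 1 = 50.

50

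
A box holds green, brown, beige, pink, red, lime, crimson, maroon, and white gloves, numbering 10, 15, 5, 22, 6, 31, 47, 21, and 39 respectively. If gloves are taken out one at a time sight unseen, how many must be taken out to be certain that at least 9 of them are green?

195

The worst case draws every non-green glove first: 15 + 5 + 22 + 6 + 31 + 47 + 21 + 39 = 186.
The next 9 draws are then forced to be green, giving 186 + 9 = 195.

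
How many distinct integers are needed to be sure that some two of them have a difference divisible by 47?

Two integers differ by a multiple of 47 exactly when they share a remainder mod 47.
There are 47 residue classes mod 47, so 47 integers can all lie in distinct classes.
One more integer must repeat a residue, giving a difference divisible by 47. So n = 47 + 1 = 48.

48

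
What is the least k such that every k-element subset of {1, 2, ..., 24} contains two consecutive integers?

13

Partition {1, …, 24} into 12 pairs: {1,2}, {3,4}, …, {23,24}.
Choosing 12 integers — say the 12 even numbers 2, 4, …, 24 — takes one from each pair and avoids the property.
Choosing 13 forces two into the same pair by pigeonhole, and those are consecutive. So 13.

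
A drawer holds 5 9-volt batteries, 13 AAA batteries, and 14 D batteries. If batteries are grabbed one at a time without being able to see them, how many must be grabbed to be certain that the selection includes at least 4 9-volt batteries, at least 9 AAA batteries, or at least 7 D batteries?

Each of the 3 types has its own threshold; avoid all of them simultaneously.
The worst case stops just short of every target: 3 9-volt, 8 AAA, 6 D — 3 + 8 + 6 = 17 batteries.
One more battery must push some type to its target, so 17 + 1 = 18.

18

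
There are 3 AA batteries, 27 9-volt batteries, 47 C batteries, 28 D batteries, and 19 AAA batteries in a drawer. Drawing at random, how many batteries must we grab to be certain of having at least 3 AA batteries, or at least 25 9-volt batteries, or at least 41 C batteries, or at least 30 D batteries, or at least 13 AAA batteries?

107

Each of the 5 types has its own threshold; avoid all of them simultaneously.
The worst case stops just short of every target: 2 AA, 24 9-volt, 40 C, all 28 D, 12 AAA — 2 + 24 + 40 + 28 + 12 = 106 batteries.
One more battery must push some type to its target, so 106 + 1 = 107.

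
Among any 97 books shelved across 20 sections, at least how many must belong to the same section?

5

If each of the 20 sections held at most 4, the total would be at most 20 × 4 = 80 < 97, a contradiction.
So at least one holds ⌈97/20⌉ = 5.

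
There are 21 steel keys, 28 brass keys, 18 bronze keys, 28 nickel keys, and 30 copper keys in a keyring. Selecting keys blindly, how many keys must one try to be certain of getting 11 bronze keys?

The worst case draws every non-bronze key first: 21 + 28 + 28 + 30 = 107.
The next 11 draws are then forced to be bronze, giving 107 + 11 = 118.

118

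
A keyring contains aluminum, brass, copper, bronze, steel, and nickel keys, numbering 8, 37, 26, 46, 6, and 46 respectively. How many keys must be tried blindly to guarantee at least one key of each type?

The hardest type to obtain is steel: we could draw every other key first — 169 − 6 = 163 keys — without a single steel one.
The next draw must be steel, so 163 + 1 = 164.

164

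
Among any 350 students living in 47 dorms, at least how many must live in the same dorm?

8

The 350 students fall into 47 dorms.
If each of the 47 dorms held at most 7, the total would be at most 47 × 7 = 329 < 350, a contradiction.
So at least one holds ⌈350/47⌉ = 8.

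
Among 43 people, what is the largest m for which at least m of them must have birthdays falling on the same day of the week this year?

7

There are 7 days of the week, which serve as the pigeonholes.
If each of the 7 days of the week held at most 6, the total would be at most 7 × 6 = 42 < 43, a contradiction.
So at least one holds ⌈43/7⌉ = 7.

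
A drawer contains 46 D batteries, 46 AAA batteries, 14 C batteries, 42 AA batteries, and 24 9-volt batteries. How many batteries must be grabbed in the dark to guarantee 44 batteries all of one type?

167

In the worst case we take at most 43 of each type, but all 14 C, all 42 AA, and all 24 9-volt (fewer than 43), giving 43 + 43 + 14 + 42 + 24 = 166.
One more battery then forces some type to 44, so 166 + 1 = 167.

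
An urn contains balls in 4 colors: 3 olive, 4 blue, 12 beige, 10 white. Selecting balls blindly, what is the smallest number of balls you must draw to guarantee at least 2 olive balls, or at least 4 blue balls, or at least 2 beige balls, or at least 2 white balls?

The worst case stops just short of every target: 1 olive, 3 blue, 1 beige, 1 white — 1 + 3 + 1 + 1 = 6 balls.
One more ball must push some color to its target, so 6 + 1 = 7.

7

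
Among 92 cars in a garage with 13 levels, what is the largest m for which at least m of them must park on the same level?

The 92 cars fall into 13 levels.
If each of the 13 levels held at most 7, the total would be at most 13 × 7 = 91 < 92, a contradiction.
So at least one holds ⌈92/13⌉ = 8.

8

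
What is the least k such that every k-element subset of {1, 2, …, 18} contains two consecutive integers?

Partition {1, …, 18} into 9 pairs: {1,2}, {3,4}, …, {17,18}.
Choosing 9 integers — say the 9 even numbers 2, 4, …, 18 — takes one from each pair and avoids the property.
Choosing 10 forces two into the same pair by pigeonhole, and those are consecutive. So 10.

10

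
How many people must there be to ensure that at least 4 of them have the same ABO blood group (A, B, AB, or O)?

13

There are 4 ABO blood groups acting as pigeonholes.
With 4 × 3 = 12 people we could place exactly 3 in each, with no class reaching 4.
One more forces some class to hold 4, so 12 + 1 = 13.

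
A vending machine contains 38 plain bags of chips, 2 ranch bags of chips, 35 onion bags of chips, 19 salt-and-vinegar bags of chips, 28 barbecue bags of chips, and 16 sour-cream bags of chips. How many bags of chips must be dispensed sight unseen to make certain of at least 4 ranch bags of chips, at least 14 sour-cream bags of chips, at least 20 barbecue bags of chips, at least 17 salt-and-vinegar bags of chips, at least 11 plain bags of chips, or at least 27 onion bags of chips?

87

Each of the 6 flavors has its own threshold; avoid all of them simultaneously.
The worst case stops just short of every target: 10 plain, all 2 ranch, 26 onion, 16 salt-and-vinegar, 19 barbecue, 13 sour-cream — 10 + 2 + 26 + 16 + 19 + 13 = 86 bags of chips.
One more bag of chips must push some flavor to its target, so 86 + 1 = 87.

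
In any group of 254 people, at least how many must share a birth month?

If each of the 12 months of the year held at most 21, the total would be at most 12 × 21 = 252 < 254, a contradiction.
So at least one holds ⌈254/12⌉ = 22.

22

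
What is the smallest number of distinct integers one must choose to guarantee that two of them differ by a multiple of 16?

Two integers differ by a multiple of 16 exactly when they share a remainder mod 16.
There are 16 residue classes mod 16, so 16 integers can all lie in distinct classes.
One more integer must repeat a residue, giving a difference divisible by 16. So n = 16 + 1 = 17.

17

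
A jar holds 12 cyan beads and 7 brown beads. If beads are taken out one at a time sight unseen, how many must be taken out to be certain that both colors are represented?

The hardest color to obtain is brown: we could draw every other bead first — 19 − 7 = 12 beads — without a single brown one.
The next draw must be brown, so 12 + 1 = 13.

13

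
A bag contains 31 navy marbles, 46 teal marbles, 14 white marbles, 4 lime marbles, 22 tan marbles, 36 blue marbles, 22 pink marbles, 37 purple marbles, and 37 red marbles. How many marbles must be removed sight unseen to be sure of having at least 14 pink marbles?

241

To avoid pink marbles as long as possible, exhaust the other 8 colors first.
The worst case draws every non-pink marble first: 31 + 46 + 14 + 4 + 22 + 36 + 37 + 37 = 227.
The next 14 draws are then forced to be pink, giving 227 + 14 = 241.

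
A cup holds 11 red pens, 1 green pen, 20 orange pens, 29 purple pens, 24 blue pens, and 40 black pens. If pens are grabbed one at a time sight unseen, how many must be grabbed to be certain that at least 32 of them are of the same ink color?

117

In the worst case we take at most 31 of each ink color, but all 11 red, all 1 green, all 20 orange, all 29 purple, and all 24 blue (fewer than 31), giving 11 + 1 + 20 + 29 + 24 + 31 = 116.
One more pen then forces some ink color to 32, so 116 + 1 = 117.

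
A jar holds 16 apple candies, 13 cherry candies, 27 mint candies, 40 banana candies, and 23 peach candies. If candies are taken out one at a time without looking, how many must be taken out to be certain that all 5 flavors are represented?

The hardest flavor to obtain is cherry: we could draw every other candy first — 119 − 13 = 106 candies — without a single cherry one.
The next draw must be cherry, so 106 + 1 = 107.

107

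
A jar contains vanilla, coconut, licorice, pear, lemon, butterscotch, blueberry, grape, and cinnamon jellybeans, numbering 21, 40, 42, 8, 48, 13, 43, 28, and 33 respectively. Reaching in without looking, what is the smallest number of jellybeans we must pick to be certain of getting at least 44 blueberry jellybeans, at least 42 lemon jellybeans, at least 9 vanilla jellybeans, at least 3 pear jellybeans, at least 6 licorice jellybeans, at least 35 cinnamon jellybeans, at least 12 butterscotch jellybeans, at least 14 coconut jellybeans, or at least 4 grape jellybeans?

160

The worst case stops just short of every target: 8 vanilla, 13 coconut, 5 licorice, 2 pear, 41 lemon, 11 butterscotch, 43 blueberry, 3 grape, all 33 cinnamon — 8 + 13 + 5 + 2 + 41 + 11 + 43 + 3 + 33 = 159 jellybeans.
One more jellybean must push some flavor to its target, so 159 + 1 = 160.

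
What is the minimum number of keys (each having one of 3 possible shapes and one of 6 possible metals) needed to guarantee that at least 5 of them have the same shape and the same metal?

There are 3 × 6 = 18 (shape, metal) combinations acting as pigeonholes.
With 18 × 4 = 72 keys we could place exactly 4 in each, with no (shape, metal) pair reaching 5.
One more forces some (shape, metal) pair to hold 5, so 72 + 1 = 73.

73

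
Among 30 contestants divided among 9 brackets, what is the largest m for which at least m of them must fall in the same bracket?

The 30 contestants fall into 9 brackets.
If each of the 9 brackets held at most 3, the total would be at most 9 × 3 = 27 < 30, a contradiction.
So at least one holds ⌈30/9⌉ = 4.

4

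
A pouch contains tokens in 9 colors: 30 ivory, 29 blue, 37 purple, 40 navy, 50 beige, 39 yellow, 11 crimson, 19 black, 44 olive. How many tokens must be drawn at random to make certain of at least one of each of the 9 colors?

The hardest color to obtain is crimson: we could draw every other token first — 299 − 11 = 288 tokens — without a single crimson one.
The next draw must be crimson, so 288 + 1 = 289.

289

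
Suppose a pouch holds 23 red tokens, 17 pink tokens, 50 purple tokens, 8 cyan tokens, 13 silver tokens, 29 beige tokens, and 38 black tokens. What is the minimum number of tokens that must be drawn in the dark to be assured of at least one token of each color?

The hardest color to obtain is cyan: we could draw every other token first — 178 − 8 = 170 tokens — without a single cyan one.
The next draw must be cyan, so 170 + 1 = 171.

171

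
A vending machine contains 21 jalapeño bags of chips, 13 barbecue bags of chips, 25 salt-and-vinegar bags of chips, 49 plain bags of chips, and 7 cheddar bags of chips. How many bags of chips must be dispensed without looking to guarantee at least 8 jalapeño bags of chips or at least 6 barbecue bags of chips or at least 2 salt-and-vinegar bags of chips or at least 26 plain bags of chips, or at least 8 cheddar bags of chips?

Each of the 5 flavors has its own threshold; avoid all of them simultaneously.
The worst case stops just short of every target: 7 jalapeño, 5 barbecue, 1 salt-and-vinegar, 25 plain, 7 cheddar — 7 + 5 + 1 + 25 + 7 = 45 bags of chips.
One more bag of chips must push some flavor to its target, so 45 + 1 = 46.

46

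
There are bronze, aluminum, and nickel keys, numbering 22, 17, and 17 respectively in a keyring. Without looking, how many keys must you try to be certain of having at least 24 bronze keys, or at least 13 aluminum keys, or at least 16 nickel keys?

The worst case stops just short of every target: all 22 bronze, 12 aluminum, 15 nickel — 22 + 12 + 15 = 49 keys.
One more key must push some type to its target, so 49 + 1 = 50.

50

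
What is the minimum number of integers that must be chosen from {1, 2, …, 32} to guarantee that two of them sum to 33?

Partition {1, …, 32} into 16 pairs: {1,32}, {2,31}, …, {16,17}.
Choosing 16 integers — say the integers 1 through 16 — takes one from each pair and avoids the property.
Choosing 17 forces two into the same pair by pigeonhole, and those sum to 33. So 17.

17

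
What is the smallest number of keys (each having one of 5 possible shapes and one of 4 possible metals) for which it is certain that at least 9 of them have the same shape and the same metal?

There are 5 × 4 = 20 (shape, metal) combinations acting as pigeonholes.
With 20 × 8 = 160 keys we could place exactly 8 in each, with no (shape, metal) pair reaching 9.
One more forces some (shape, metal) pair to hold 9, so 160 + 1 = 161.

161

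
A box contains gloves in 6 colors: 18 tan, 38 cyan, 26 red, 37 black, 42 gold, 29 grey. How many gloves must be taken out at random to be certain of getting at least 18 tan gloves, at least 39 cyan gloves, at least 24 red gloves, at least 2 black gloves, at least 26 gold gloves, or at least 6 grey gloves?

110

The worst case stops just short of every target: 17 tan, 38 cyan, 23 red, 1 black, 25 gold, 5 grey — 17 + 38 + 23 + 1 + 25 + 5 = 109 gloves.
One more glove must push some color to its target, so 109 + 1 = 110.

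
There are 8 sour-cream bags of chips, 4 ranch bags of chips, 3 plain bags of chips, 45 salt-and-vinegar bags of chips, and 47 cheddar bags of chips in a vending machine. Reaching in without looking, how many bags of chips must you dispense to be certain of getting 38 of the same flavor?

90

In the worst case we take at most 37 of each flavor, but all 8 sour-cream, all 4 ranch, and all 3 plain (fewer than 37), giving 8 + 4 + 3 + 37 + 37 = 89.
One more bag of chips then forces some flavor to 38, so 89 + 1 = 90.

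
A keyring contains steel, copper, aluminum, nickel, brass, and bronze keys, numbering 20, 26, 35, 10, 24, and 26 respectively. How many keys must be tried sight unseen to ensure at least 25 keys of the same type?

127

In the worst case we take at most 24 of each type, but all 20 steel and all 10 nickel (fewer than 24), giving 20 + 24 + 24 + 10 + 24 + 24 = 126.
One more key then forces some type to 25, so 126 + 1 = 127.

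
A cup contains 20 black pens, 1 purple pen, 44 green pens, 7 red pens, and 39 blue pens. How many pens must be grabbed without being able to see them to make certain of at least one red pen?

105

The worst case draws every non-red pen first: 20 + 1 + 44 + 39 = 104.
The next draw is then forced to be red, giving 104 + 1 = 105.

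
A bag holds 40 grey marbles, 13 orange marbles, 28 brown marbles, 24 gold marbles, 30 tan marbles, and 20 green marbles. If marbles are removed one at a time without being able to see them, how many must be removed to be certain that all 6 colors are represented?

143

The hardest color to obtain is orange: we could draw every other marble first — 155 − 13 = 142 marbles — without a single orange one.
The next draw must be orange, so 142 + 1 = 143.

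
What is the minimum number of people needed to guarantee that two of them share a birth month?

There are 12 months of the year acting as pigeonholes.
With 12 people we could place one in each, avoiding any repeat.
One more forces some class to hold 2, so 12 + 1 = 13.

13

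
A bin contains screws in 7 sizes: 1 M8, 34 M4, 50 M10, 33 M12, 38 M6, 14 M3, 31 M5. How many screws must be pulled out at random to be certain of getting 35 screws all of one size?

182

Treat the 7 sizes as pigeonholes.
In the worst case we take at most 34 of each size, but all 1 M8, all 33 M12, all 14 M3, and all 31 M5 (fewer than 34), giving 1 + 34 + 34 + 33 + 34 + 14 + 31 = 181.
One more screw then forces some size to 35, so 181 + 1 = 182.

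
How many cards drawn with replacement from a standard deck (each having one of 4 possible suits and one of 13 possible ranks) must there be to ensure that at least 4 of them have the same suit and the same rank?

There are 4 × 13 = 52 (suit, rank) combinations acting as pigeonholes.
With 52 × 3 = 156 cards drawn with replacement from a standard deck we could place exactly 3 in each, with no (suit, rank) pair reaching 4.
One more forces some (suit, rank) pair to hold 4, so 156 + 1 = 157.

157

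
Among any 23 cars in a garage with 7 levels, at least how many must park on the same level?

4

If each of the 7 levels held at most 3, the total would be at most 7 × 3 = 21 < 23, a contradiction.
So at least one holds ⌈23/7⌉ = 4.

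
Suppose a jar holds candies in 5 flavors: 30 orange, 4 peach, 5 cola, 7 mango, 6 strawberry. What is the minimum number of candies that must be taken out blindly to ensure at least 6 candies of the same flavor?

25

Treat the 5 flavors as pigeonholes.
In the worst case we take at most 5 of each flavor, but all 4 peach (fewer than 5), giving 5 + 4 + 5 + 5 + 5 = 24.
One more candy then forces some flavor to 6, so 24 + 1 = 25.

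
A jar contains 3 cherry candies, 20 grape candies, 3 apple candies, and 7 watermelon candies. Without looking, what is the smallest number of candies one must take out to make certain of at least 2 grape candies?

The worst case draws every non-grape candy first: 3 + 3 + 7 = 13.
The next 2 draws are then forced to be grape, giving 13 + 2 = 15.

15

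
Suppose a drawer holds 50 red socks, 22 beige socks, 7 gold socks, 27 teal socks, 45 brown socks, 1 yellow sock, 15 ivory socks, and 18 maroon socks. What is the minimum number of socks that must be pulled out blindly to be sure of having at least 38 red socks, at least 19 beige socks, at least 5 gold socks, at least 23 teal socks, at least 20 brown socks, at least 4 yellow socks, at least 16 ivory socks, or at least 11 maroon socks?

The worst case stops just short of every target: 37 red, 18 beige, 4 gold, 22 teal, 19 brown, all 1 yellow, 15 ivory, 10 maroon — 37 + 18 + 4 + 22 + 19 + 1 + 15 + 10 = 126 socks.
One more sock must push some color to its target, so 126 + 1 = 127.

127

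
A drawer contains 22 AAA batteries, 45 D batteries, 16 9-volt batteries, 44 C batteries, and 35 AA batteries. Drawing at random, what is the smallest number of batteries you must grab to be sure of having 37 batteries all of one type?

In the worst case we take at most 36 of each type, but all 22 AAA, all 16 9-volt, and all 35 AA (fewer than 36), giving 22 + 36 + 16 + 36 + 35 = 145.
One more battery then forces some type to 37, so 145 + 1 = 146.

146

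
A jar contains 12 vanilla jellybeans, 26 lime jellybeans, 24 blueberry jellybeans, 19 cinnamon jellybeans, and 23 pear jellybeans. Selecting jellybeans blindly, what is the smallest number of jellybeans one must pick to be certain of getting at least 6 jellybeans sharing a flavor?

Treat the 5 flavors as pigeonholes.
The worst case takes 5 jellybeans of each flavor without reaching 6 of any: 5 × 5 = 25.
The next jellybean must bring some flavor to 6, so 25 + 1 = 26.

26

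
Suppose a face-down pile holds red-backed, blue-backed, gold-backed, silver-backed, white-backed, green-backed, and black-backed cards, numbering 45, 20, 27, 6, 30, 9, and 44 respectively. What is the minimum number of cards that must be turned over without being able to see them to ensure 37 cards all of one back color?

165

In the worst case we take at most 36 of each back color, but all 20 blue-backed, all 27 gold-backed, all 6 silver-backed, all 30 white-backed, and all 9 green-backed (fewer than 36), giving 36 + 20 + 27 + 6 + 30 + 9 + 36 = 164.
One more card then forces some back color to 37, so 164 + 1 = 165.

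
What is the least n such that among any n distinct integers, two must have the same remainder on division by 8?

9

Use the pigeonhole principle on residue classes: two integers differ by a multiple of 8 exactly when they share a remainder mod 8.
There are 8 residue classes mod 8, so 8 integers can all lie in distinct classes.
One more integer must repeat a residue, giving a difference divisible by 8. So n = 8 + 1 = 9.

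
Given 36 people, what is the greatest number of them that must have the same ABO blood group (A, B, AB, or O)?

There are 4 ABO blood groups, which serve as the pigeonholes.
If each of the 4 ABO blood groups held at most 8, the total would be at most 4 × 8 = 32 < 36, a contradiction.
So at least one holds ⌈36/4⌉ = 9.

9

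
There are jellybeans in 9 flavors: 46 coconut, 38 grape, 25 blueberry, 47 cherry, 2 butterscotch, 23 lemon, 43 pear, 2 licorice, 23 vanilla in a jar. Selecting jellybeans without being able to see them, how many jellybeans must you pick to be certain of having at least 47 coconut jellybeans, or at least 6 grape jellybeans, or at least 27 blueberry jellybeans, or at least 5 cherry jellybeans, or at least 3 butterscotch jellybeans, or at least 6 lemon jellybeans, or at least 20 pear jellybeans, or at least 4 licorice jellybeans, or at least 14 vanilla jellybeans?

122

Each of the 9 flavors has its own threshold; avoid all of them simultaneously.
The worst case stops just short of every target: 46 coconut, 5 grape, all 25 blueberry, 4 cherry, 2 butterscotch, 5 lemon, 19 pear, all 2 licorice, 13 vanilla — 46 + 5 + 25 + 4 + 2 + 5 + 19 + 2 + 13 = 121 jellybeans.
One more jellybean must push some flavor to its target, so 121 + 1 = 122.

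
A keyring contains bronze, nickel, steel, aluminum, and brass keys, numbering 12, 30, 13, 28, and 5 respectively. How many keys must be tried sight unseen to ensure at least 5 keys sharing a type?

Treat the 5 types as pigeonholes.
The worst case takes 4 keys of each type without reaching 5 of any: 5 × 4 = 20.
The next key must bring some type to 5, so 20 + 1 = 21.

21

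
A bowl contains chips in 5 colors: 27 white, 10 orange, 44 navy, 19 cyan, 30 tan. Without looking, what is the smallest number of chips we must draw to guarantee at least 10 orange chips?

The worst case draws every non-orange chip first: 27 + 44 + 19 + 30 = 120.
The next 10 draws are then forced to be orange, giving 120 + 10 = 130.

130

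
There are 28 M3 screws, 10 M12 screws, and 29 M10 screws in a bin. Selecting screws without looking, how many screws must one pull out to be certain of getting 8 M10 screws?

The worst case draws every non-M10 screw first: 28 + 10 = 38.
The next 8 draws are then forced to be M10, giving 38 + 8 = 46.

46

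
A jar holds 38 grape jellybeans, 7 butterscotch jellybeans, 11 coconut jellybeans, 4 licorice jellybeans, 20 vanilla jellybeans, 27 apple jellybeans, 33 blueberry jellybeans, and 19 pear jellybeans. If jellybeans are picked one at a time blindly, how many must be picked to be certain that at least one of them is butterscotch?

153

The worst case draws every non-butterscotch jellybean first: 38 + 11 + 4 + 20 + 27 + 33 + 19 = 152.
The next draw is then forced to be butterscotch, giving 152 + 1 = 153.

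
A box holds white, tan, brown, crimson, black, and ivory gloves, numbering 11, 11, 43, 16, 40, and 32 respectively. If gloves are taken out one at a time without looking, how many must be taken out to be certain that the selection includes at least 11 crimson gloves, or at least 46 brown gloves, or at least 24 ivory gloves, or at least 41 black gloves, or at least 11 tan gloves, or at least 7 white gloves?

The worst case stops just short of every target: 6 white, 10 tan, all 43 brown, 10 crimson, 40 black, 23 ivory — 6 + 10 + 43 + 10 + 40 + 23 = 132 gloves.
One more glove must push some color to its target, so 132 + 1 = 133.

133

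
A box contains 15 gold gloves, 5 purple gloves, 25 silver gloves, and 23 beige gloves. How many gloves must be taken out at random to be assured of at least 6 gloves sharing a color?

Treat the 4 colors as pigeonholes.
The worst case takes 5 gloves of each color without reaching 6 of any: 4 × 5 = 20.
The next glove must bring some color to 6, so 20 + 1 = 21.

21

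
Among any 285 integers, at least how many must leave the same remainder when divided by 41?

7

The 285 integers fall into 41 residue classes modulo 41.
If each of the 41 residue classes modulo 41 held at most 6, the total would be at most 41 × 6 = 246 < 285, a contradiction.
So at least one holds ⌈285/41⌉ = 7.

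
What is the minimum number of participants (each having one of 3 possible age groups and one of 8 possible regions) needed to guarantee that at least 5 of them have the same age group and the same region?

97

There are 3 × 8 = 24 (age group, region) combinations acting as pigeonholes.
With 24 × 4 = 96 participants we could place exactly 4 in each, with no (age group, region) pair reaching 5.
One more forces some (age group, region) pair to hold 5, so 96 + 1 = 97.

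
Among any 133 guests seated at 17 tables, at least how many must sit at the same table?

8

The 133 guests fall into 17 tables.
If each of the 17 tables held at most 7, the total would be at most 17 × 7 = 119 < 133, a contradiction.
So at least one holds ⌈133/17⌉ = 8.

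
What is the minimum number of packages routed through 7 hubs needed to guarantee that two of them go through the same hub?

8

There are 7 hubs acting as pigeonholes.
With 7 packages we could place one in each, avoiding any repeat.
One more forces some class to hold 2, so 7 + 1 = 8.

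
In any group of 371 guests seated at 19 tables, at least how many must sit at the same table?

The 371 guests fall into 19 tables.
If each of the 19 tables held at most 19, the total would be at most 19 × 19 = 361 < 371, a contradiction.
So at least one holds ⌈371/19⌉ = 20.

20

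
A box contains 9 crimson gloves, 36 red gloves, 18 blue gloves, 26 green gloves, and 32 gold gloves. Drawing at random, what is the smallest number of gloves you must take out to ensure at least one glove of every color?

113

The hardest color to obtain is crimson: we could draw every other glove first — 121 − 9 = 112 gloves — without a single crimson one.
The next draw must be crimson, so 112 + 1 = 113.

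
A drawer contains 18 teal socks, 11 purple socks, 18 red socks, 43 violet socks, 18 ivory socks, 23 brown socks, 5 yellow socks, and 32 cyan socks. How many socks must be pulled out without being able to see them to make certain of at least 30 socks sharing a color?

In the worst case we take at most 29 of each color, but all 18 teal, all 11 purple, all 18 red, all 18 ivory, all 23 brown, and all 5 yellow (fewer than 29), giving 18 + 11 + 18 + 29 + 18 + 23 + 5 + 29 = 151.
One more sock then forces some color to 30, so 151 + 1 = 152.

152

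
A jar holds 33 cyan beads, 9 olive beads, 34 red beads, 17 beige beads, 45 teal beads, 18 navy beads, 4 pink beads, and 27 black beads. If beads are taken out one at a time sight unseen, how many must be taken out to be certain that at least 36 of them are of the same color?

178

In the worst case we take at most 35 of each color, but all 33 cyan, all 9 olive, all 34 red, all 17 beige, all 18 navy, all 4 pink, and all 27 black (fewer than 35), giving 33 + 9 + 34 + 17 + 35 + 18 + 4 + 27 = 177.
One more bead then forces some color to 36, so 177 + 1 = 178.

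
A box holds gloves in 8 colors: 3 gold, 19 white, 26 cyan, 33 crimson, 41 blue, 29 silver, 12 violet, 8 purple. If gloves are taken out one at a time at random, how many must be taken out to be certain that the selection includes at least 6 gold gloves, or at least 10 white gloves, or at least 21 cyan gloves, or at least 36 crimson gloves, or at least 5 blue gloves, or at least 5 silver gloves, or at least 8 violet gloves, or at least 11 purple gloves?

Each of the 8 colors has its own threshold; avoid all of them simultaneously.
The worst case stops just short of every target: all 3 gold, 9 white, 20 cyan, all 33 crimson, 4 blue, 4 silver, 7 violet, all 8 purple — 3 + 9 + 20 + 33 + 4 + 4 + 7 + 8 = 88 gloves.
One more glove must push some color to its target, so 88 + 1 = 89.

89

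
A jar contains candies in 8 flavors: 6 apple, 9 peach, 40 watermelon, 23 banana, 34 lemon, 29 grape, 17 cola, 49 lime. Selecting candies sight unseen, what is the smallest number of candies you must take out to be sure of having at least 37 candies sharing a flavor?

Treat the 8 flavors as pigeonholes.
In the worst case we take at most 36 of each flavor, but all 6 apple, all 9 peach, all 23 banana, all 34 lemon, all 29 grape, and all 17 cola (fewer than 36), giving 6 + 9 + 36 + 23 + 34 + 29 + 17 + 36 = 190.
One more candy then forces some flavor to 37, so 190 + 1 = 191.

191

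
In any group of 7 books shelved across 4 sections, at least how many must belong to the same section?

The 7 books fall into 4 sections.
If each of the 4 sections held at most 1, the total would be at most 4 × 1 = 4 < 7, a contradiction.
So at least one holds ⌈7/4⌉ = 2.

2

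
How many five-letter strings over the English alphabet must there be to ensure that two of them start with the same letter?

27

There are 26 possible first letters acting as pigeonholes.
With 26 five-letter strings over the English alphabet we could place one in each, avoiding any repeat.
One more forces some class to hold 2, so 26 + 1 = 27.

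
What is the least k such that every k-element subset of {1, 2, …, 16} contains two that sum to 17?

9

Partition {1, …, 16} into 8 pairs: {1,16}, {2,15}, …, {8,9}.
Choosing 8 integers — say the integers 1 through 8 — takes one from each pair and avoids the property.
Choosing 9 forces two into the same pair by pigeonhole, and those sum to 17. So 9.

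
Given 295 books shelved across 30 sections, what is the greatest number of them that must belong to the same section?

10

The 295 books fall into 30 sections.
If each of the 30 sections held at most 9, the total would be at most 30 × 9 = 270 < 295, a contradiction.
So at least one holds ⌈295/30⌉ = 10.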